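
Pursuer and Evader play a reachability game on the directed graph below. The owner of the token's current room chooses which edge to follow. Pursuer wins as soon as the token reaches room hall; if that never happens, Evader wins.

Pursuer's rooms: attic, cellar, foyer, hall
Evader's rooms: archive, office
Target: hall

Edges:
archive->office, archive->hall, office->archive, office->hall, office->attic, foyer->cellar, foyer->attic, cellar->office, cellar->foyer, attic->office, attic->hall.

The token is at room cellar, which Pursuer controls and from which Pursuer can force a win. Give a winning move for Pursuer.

foyer

A0 = {hall}
A1: add {attic} — attic (Pursuer) has attic→hall.
A2: add {foyer} — foyer (Pursuer) has foyer→attic.
A3: add {cellar} — cellar (Pursuer) has cellar→foyer.
A4 = A3; e.g. archive (Evader) can still go to office. Fixed point.
From cellar, successor foyer is in the attractor (rank 2); the other successor office is not.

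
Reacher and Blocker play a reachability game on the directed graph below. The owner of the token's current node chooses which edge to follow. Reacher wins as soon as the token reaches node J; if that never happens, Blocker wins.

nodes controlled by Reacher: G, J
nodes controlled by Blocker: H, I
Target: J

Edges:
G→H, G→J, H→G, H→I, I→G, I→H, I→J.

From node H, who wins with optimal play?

Blocker

A0 = {J}
A1: add {G} — G (Reacher) has G→J.
A2 = A1; e.g. H (Blocker) can still go to I. Fixed point.
H never enters the attractor, so Blocker can avoid the target forever.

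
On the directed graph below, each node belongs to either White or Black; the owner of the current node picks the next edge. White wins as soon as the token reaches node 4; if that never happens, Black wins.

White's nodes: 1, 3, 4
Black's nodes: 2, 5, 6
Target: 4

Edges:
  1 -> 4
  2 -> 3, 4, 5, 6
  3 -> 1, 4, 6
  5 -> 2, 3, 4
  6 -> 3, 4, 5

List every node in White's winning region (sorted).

1, 3, 4

A0 = {4}
A1: add {1, 3} — 1 (White) has 1→4; 3 (White) has 3→4.
A2 = A1; e.g. 2 (Black) can still go to 5. Fixed point.
White's winning region = {1, 3, 4}.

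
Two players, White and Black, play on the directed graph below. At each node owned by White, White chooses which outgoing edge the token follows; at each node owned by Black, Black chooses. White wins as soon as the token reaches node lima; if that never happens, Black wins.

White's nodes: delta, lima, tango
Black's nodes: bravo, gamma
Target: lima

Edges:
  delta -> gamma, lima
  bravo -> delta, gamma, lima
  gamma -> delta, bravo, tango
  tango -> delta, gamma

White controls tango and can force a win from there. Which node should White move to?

A0 = {lima}
A1: add {delta} — delta (White) has delta→lima.
A2: add {tango} — tango (White) has tango→delta.
A3 = A2; e.g. bravo (Black) can still go to gamma. Fixed point.
From tango, successor delta is in the attractor (rank 1); the other successor gamma is not.

delta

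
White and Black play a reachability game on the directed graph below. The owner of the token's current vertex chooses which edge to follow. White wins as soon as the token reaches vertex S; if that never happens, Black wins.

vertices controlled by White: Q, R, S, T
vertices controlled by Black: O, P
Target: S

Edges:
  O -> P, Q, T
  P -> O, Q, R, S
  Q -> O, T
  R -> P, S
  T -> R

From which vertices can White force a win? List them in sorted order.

A0 = {S}
A1: add {R} — R (White) has R→S.
A2: add {T} — T (White) has T→R.
A3: add {Q} — Q (White) has Q→T.
A4 = A3; e.g. O (Black) can still go to P. Fixed point.
White's winning region = {Q, R, S, T}.

Q, R, S, T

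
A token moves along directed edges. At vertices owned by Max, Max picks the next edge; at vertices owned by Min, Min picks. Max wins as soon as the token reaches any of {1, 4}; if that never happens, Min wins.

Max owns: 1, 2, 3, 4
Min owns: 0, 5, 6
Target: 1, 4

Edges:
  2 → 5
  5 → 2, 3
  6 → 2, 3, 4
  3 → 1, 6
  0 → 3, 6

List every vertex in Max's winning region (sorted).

A0 = {1, 4}
A1: add {3} — 3 (Max) has 3→1.
A2 = A1; e.g. 0 (Min) can still go to 6. Fixed point.
Max's winning region = {1, 3, 4}.

1, 3, 4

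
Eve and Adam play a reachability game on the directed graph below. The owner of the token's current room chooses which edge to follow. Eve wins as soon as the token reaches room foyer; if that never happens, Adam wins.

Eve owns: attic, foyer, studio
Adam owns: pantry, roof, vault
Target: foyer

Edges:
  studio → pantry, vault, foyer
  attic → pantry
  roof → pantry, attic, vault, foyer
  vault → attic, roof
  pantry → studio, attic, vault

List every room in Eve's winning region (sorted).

foyer, studio

A0 = {foyer}
A1: add {studio} — studio (Eve) has studio→foyer.
A2 = A1; e.g. pantry (Adam) can still go to attic. Fixed point.
Eve's winning region = {foyer, studio}.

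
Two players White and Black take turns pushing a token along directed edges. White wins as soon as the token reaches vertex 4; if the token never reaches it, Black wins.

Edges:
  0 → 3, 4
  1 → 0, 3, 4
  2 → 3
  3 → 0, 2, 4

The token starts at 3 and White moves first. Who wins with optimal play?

White

Track states (vertex, player-to-move).
A0 = {(4,White), (4,Black)}
A1: add {(0,White), (1,White), (3,White)}.
(3,White) ∈ A1 ⇒ White forces the target.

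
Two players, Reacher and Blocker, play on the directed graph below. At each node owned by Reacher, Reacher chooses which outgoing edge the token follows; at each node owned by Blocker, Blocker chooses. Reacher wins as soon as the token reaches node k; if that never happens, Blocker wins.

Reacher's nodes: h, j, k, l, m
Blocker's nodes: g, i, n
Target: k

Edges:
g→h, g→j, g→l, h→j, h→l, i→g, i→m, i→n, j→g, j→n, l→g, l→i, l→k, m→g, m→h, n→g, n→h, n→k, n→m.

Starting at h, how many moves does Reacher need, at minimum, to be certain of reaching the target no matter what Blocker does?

A0 = {k}
A1: add {l} — l (Reacher) has l→k.
A2: add {h} — h (Reacher) has h→l.
h enters the attractor at level 2, so Reacher can force the target in 2 moves from there.

2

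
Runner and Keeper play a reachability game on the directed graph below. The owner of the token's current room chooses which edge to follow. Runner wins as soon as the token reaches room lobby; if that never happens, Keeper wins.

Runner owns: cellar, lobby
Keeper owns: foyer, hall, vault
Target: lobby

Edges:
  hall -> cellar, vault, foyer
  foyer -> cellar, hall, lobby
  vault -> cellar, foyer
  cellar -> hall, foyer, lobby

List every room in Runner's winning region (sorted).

cellar, lobby

A0 = {lobby}
A1: add {cellar} — cellar (Runner) has cellar→lobby.
A2 = A1; e.g. vault (Keeper) can still go to foyer. Fixed point.
Runner's winning region = {cellar, lobby}.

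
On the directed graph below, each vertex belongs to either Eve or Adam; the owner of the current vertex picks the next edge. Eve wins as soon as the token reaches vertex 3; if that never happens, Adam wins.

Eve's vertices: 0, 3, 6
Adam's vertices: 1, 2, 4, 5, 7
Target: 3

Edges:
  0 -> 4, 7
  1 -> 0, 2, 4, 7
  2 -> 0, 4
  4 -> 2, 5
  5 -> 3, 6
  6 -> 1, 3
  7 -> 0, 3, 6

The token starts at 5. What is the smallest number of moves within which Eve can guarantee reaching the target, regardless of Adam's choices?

2

A0 = {3}
A1: add {6} — 6 (Eve) has 6→3.
A2: add {5} — 5 (Adam): all of {3, 6} already in.
A3 = A2; e.g. 0 (Eve) has no edge into A2. Fixed point.
5 enters the attractor at level 2, so Eve can force the target in 2 moves from there.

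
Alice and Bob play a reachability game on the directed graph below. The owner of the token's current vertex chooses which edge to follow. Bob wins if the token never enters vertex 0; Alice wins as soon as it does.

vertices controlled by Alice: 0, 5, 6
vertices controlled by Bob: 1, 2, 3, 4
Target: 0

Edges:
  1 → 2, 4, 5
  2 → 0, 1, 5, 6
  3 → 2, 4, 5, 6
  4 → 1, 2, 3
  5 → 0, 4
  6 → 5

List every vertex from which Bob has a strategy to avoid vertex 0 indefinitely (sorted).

1, 2, 3, 4

A0 = {0}
A1: add {5} — 5 (Alice) has 5→0.
A2: add {6} — 6 (Alice) has 6→5.
A3 = A2; e.g. 1 (Bob) can still go to 2. Fixed point.
Alice's attractor = {0, 5, 6}; Bob avoids the target exactly from the complement.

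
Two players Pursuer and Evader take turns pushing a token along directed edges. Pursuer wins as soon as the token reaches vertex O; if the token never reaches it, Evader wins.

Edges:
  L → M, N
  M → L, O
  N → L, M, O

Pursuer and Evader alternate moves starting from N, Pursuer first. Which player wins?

Track states (vertex, player-to-move).
A0 = {(O,Pursuer), (O,Evader)}
A1: add {(M,Pursuer), (N,Pursuer)}.
(N,Pursuer) ∈ A1 ⇒ Pursuer forces the target.

Pursuer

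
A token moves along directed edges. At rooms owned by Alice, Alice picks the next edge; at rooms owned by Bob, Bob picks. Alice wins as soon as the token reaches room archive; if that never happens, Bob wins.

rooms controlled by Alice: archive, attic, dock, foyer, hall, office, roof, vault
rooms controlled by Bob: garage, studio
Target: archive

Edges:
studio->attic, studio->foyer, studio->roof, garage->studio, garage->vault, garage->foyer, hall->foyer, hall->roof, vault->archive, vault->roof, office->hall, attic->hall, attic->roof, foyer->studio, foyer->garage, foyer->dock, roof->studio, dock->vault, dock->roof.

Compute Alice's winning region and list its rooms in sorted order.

archive, attic, dock, foyer, hall, office, vault

A0 = {archive}
A1: add {vault} — vault (Alice) has vault→archive.
A2: add {dock} — dock (Alice) has dock→vault.
A3: add {foyer} — foyer (Alice) has foyer→dock.
A4: add {hall} — hall (Alice) has hall→foyer.
A5: add {attic, office} — office (Alice) has office→hall; attic (Alice) has attic→hall.
A6 = A5; e.g. studio (Bob) can still go to roof. Fixed point.
Alice's winning region = {archive, attic, dock, foyer, hall, office, vault}.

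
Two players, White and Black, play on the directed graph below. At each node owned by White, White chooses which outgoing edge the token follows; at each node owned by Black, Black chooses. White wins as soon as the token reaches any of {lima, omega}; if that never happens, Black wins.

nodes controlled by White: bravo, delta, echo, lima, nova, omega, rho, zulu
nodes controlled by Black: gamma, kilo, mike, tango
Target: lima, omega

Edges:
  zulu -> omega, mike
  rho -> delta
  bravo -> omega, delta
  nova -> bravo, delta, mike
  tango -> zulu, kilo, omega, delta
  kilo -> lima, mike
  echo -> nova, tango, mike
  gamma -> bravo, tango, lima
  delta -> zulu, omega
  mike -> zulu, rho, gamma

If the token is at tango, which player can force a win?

A0 = {lima, omega}
A1: add {bravo, delta, zulu} — zulu (White) has zulu→omega; bravo (White) has bravo→omega; delta (White) has delta→omega.
A2: add {nova, rho} — rho (White) has rho→delta; nova (White) has nova→bravo.
A3: add {echo} — echo (White) has echo→nova.
A4 = A3; e.g. tango (Black) can still go to kilo. Fixed point.
tango never enters the attractor, so Black can avoid the target forever.

Black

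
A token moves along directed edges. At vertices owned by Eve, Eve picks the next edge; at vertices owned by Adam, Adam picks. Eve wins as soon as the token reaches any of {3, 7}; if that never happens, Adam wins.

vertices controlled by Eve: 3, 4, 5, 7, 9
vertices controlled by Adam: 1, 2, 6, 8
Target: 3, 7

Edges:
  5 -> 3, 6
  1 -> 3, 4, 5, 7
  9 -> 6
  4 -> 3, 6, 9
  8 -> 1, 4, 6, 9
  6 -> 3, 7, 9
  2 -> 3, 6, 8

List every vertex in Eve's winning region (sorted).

A0 = {3, 7}
A1: add {4, 5} — 4 (Eve) has 4→3; 5 (Eve) has 5→3.
A2: add {1} — 1 (Adam): all of {3, 4, 5, 7} already in.
A3 = A2; e.g. 2 (Adam) can still go to 6. Fixed point.
Eve's winning region = {1, 3, 4, 5, 7}.

1, 3, 4, 5, 7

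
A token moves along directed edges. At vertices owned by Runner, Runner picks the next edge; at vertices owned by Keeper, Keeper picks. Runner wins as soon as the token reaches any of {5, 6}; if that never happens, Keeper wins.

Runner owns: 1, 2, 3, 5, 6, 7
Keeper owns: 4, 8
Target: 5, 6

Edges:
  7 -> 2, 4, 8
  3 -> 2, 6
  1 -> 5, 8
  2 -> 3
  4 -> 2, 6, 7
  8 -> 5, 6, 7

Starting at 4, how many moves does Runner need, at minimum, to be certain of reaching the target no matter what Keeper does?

4

A0 = {5, 6}
A1: add {1, 3} — 1 (Runner) has 1→5; 3 (Runner) has 3→6.
A2: add {2} — 2 (Runner) has 2→3.
A3: add {7} — 7 (Runner) has 7→2.
A4: add {4, 8} — 4 (Keeper): all of {2, 6, 7} already in; 8 (Keeper): all of {5, 6, 7} already in.
A4 = all vertices. Fixed point.
4 enters the attractor at level 4, so Runner can force the target in 4 moves from there.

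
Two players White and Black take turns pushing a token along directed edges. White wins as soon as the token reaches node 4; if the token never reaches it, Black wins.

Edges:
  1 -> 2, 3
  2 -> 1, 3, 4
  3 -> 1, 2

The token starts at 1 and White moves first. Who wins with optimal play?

Track states (vertex, player-to-move).
A0 = {(4,White), (4,Black)}
A1: add {(2,White)}.
A2 = A1; e.g. (1,White) stays out. (1,White) never enters ⇒ Black avoids the target.

Black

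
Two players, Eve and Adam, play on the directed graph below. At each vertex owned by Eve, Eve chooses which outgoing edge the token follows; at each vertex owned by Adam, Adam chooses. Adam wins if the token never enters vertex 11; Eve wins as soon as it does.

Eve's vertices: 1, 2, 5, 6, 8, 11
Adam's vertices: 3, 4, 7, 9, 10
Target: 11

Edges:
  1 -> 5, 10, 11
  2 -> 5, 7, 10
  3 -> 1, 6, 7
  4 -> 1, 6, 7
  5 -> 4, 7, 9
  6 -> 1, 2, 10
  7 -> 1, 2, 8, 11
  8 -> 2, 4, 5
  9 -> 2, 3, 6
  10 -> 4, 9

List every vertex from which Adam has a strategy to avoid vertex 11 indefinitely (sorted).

A0 = {11}
A1: add {1} — 1 (Eve) has 1→11.
A2: add {6} — 6 (Eve) has 6→1.
A3 = A2; e.g. 2 (Eve) has no edge into A2. Fixed point.
Eve's attractor = {1, 6, 11}; Adam avoids the target exactly from the complement.

2, 3, 4, 5, 7, 8, 9, 10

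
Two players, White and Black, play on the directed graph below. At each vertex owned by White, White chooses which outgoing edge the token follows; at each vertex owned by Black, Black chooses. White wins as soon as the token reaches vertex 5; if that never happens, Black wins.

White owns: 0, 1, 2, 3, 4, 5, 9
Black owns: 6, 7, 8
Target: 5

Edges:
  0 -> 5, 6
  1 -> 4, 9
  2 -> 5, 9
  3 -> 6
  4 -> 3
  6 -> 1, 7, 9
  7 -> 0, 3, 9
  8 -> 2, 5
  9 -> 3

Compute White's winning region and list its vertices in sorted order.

A0 = {5}
A1: add {0, 2} — 0 (White) has 0→5; 2 (White) has 2→5.
A2: add {8} — 8 (Black): all of {2, 5} already in.
A3 = A2; e.g. 1 (White) has no edge into A2. Fixed point.
White's winning region = {0, 2, 5, 8}.

0, 2, 5, 8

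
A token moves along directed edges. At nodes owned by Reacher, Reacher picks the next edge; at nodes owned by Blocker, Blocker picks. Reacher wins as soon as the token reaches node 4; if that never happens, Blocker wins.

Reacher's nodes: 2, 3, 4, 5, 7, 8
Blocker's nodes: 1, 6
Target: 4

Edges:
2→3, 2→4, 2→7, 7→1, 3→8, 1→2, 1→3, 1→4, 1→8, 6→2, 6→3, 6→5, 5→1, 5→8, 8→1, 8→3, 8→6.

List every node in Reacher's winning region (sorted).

A0 = {4}
A1: add {2} — 2 (Reacher) has 2→4.
A2 = A1; e.g. 1 (Blocker) can still go to 3. Fixed point.
Reacher's winning region = {2, 4}.

2, 4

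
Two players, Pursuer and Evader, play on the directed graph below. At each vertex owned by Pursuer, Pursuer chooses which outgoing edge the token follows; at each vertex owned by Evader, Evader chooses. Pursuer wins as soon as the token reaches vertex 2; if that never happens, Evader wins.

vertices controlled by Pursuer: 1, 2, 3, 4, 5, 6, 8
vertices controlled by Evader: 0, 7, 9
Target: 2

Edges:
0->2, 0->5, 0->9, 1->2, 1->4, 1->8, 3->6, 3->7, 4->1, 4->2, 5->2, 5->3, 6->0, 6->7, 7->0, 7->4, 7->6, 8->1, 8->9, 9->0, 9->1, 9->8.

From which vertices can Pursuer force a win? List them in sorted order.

A0 = {2}
A1: add {1, 4, 5} — 1 (Pursuer) has 1→2; 4 (Pursuer) has 4→2; 5 (Pursuer) has 5→2.
A2: add {8} — 8 (Pursuer) has 8→1.
A3 = A2; e.g. 0 (Evader) can still go to 9. Fixed point.
Pursuer's winning region = {1, 2, 4, 5, 8}.

1, 2, 4, 5, 8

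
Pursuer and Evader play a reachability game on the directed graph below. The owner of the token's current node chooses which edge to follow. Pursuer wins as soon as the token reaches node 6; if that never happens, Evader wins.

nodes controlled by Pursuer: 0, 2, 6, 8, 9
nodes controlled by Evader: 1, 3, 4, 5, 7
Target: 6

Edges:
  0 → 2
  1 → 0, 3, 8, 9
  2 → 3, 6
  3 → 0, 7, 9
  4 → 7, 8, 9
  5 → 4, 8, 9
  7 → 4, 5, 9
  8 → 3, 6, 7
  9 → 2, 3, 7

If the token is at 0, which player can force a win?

A0 = {6}
A1: add {2, 8} — 2 (Pursuer) has 2→6; 8 (Pursuer) has 8→6.
A2: add {0, 9} — 0 (Pursuer) has 0→2; 9 (Pursuer) has 9→2.
A3 = A2; e.g. 1 (Evader) can still go to 3. Fixed point.
0 ∈ A2, so Pursuer can force the target.

Pursuer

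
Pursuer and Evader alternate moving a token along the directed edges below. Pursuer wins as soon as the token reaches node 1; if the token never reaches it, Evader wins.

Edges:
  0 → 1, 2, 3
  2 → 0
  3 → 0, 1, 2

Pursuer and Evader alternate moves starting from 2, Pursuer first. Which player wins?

Evader

Track states (vertex, player-to-move).
A0 = {(1,Pursuer), (1,Evader)}
A1: add {(0,Pursuer), (3,Pursuer)}.
A2: add {(2,Evader)}.
A3 = A2; e.g. (0,Evader) stays out. (2,Pursuer) never enters ⇒ Evader avoids the target.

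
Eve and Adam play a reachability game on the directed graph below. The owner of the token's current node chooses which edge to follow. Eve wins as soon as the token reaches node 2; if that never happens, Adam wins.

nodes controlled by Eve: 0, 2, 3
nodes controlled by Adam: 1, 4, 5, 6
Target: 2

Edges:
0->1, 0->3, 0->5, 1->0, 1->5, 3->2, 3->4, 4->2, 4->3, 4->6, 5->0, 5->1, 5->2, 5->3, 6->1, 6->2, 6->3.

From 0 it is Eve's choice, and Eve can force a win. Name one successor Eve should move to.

A0 = {2}
A1: add {3} — 3 (Eve) has 3→2.
A2: add {0} — 0 (Eve) has 0→3.
A3 = A2; e.g. 1 (Adam) can still go to 5. Fixed point.
From 0, successor 3 is in the attractor (rank 1); the other successors 1, 5 are not.

3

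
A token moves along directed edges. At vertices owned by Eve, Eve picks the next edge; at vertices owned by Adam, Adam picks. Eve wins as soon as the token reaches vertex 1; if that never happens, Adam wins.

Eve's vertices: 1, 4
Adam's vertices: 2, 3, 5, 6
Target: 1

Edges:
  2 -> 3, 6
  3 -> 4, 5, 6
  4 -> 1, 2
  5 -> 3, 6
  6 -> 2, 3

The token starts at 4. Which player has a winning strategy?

A0 = {1}
A1: add {4} — 4 (Eve) has 4→1.
A2 = A1; e.g. 2 (Adam) can still go to 3. Fixed point.
4 ∈ A1, so Eve can force the target.

Eve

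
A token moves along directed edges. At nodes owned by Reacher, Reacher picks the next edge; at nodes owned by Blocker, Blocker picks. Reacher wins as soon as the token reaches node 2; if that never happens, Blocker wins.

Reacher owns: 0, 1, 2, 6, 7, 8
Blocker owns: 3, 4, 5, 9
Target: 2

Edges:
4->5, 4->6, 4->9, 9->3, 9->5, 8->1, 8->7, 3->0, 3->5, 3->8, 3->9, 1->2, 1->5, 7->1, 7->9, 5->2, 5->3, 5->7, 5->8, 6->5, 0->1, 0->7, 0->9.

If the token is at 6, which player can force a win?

A0 = {2}
A1: add {1} — 1 (Reacher) has 1→2.
A2: add {0, 7, 8} — 0 (Reacher) has 0→1; 7 (Reacher) has 7→1; 8 (Reacher) has 8→1.
A3 = A2; e.g. 3 (Blocker) can still go to 5. Fixed point.
6 never enters the attractor, so Blocker can avoid the target forever.

Blocker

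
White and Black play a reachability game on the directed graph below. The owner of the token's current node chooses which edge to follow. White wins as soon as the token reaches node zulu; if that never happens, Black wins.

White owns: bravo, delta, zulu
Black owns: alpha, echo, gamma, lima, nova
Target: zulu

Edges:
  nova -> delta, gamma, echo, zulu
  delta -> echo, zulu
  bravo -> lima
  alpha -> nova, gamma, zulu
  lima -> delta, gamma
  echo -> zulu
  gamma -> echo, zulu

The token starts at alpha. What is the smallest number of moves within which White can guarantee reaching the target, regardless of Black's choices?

A0 = {zulu}
A1: add {delta, echo} — delta (White) has delta→zulu; echo (Black): all of {zulu} already in.
A2: add {gamma} — gamma (Black): all of {echo, zulu} already in.
A3: add {lima, nova} — lima (Black): all of {delta, gamma} already in; nova (Black): all of {delta, gamma, echo, zulu} already in.
A4: add {alpha, bravo} — bravo (White) has bravo→lima; alpha (Black): all of {nova, gamma, zulu} already in.
A4 = all vertices. Fixed point.
alpha enters the attractor at level 4, so White can force the target in 4 moves from there.

4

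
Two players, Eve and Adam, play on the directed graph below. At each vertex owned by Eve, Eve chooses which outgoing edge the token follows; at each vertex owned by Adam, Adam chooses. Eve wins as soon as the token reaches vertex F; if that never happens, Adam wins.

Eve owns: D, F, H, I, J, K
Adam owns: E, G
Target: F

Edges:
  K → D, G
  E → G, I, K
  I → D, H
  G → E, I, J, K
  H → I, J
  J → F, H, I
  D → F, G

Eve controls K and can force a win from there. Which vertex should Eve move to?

A0 = {F}
A1: add {D, J} — D (Eve) has D→F; J (Eve) has J→F.
A2: add {H, I, K} — H (Eve) has H→J; I (Eve) has I→D; K (Eve) has K→D.
A3 = A2; e.g. E (Adam) can still go to G. Fixed point.
From K, successor D is in the attractor (rank 1); the other successor G is not.

D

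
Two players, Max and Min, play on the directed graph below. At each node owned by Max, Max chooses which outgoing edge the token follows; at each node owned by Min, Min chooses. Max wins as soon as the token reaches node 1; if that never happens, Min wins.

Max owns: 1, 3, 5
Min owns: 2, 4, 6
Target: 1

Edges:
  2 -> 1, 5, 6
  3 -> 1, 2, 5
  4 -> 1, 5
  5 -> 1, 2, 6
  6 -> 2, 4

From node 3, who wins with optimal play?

A0 = {1}
A1: add {3, 5} — 3 (Max) has 3→1; 5 (Max) has 5→1.
3 ∈ A1, so Max can force the target.

Max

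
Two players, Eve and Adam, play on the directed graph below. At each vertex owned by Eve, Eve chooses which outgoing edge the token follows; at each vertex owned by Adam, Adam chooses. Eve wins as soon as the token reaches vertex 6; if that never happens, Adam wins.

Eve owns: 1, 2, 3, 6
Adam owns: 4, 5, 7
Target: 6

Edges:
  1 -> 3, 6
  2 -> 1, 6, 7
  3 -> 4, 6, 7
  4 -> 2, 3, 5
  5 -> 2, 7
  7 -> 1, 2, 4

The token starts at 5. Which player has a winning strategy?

Adam

A0 = {6}
A1: add {1, 2, 3} — 1 (Eve) has 1→6; 2 (Eve) has 2→6; 3 (Eve) has 3→6.
A2 = A1; e.g. 4 (Adam) can still go to 5. Fixed point.
5 never enters the attractor, so Adam can avoid the target forever.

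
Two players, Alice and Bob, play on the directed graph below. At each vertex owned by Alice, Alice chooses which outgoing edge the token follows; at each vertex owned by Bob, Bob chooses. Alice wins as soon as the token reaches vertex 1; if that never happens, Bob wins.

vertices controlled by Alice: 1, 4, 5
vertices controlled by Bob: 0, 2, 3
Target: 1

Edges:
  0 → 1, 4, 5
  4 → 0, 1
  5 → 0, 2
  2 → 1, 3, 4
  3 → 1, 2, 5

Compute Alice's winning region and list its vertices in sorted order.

A0 = {1}
A1: add {4} — 4 (Alice) has 4→1.
A2 = A1; e.g. 0 (Bob) can still go to 5. Fixed point.
Alice's winning region = {1, 4}.

1, 4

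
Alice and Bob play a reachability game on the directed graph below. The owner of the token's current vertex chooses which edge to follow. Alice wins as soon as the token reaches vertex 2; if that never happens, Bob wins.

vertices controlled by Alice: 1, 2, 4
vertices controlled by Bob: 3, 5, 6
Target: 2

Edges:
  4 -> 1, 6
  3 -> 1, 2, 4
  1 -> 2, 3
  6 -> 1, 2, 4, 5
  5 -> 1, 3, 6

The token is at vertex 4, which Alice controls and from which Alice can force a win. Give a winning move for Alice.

A0 = {2}
A1: add {1} — 1 (Alice) has 1→2.
A2: add {4} — 4 (Alice) has 4→1.
A3: add {3} — 3 (Bob): all of {1, 2, 4} already in.
A4 = A3; e.g. 5 (Bob) can still go to 6. Fixed point.
From 4, successor 1 is in the attractor (rank 1); the other successor 6 is not.

1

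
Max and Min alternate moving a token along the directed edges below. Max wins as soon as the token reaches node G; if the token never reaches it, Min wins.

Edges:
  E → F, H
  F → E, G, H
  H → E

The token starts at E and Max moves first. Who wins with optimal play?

Track states (vertex, player-to-move).
A0 = {(G,Max), (G,Min)}
A1: add {(F,Max)}.
A2 = A1; e.g. (E,Max) stays out. (E,Max) never enters ⇒ Min avoids the target.

Min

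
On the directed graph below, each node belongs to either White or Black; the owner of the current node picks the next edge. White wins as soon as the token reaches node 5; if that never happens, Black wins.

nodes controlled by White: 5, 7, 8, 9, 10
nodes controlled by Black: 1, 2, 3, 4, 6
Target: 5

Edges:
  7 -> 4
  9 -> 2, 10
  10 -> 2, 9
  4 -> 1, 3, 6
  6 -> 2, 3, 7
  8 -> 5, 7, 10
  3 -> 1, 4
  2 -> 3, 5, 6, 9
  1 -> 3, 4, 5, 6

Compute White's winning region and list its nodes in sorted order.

A0 = {5}
A1: add {8} — 8 (White) has 8→5.
A2 = A1; e.g. 1 (Black) can still go to 3. Fixed point.
White's winning region = {5, 8}.

5, 8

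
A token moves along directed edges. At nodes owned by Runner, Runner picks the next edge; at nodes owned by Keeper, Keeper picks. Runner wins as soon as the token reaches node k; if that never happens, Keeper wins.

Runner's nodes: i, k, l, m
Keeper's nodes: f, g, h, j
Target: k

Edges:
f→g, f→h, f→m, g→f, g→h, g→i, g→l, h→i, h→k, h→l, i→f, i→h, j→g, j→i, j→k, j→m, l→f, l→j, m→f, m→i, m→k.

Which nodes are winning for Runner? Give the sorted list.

A0 = {k}
A1: add {m} — m (Runner) has m→k.
A2 = A1; e.g. f (Keeper) can still go to g. Fixed point.
Runner's winning region = {k, m}.

k, m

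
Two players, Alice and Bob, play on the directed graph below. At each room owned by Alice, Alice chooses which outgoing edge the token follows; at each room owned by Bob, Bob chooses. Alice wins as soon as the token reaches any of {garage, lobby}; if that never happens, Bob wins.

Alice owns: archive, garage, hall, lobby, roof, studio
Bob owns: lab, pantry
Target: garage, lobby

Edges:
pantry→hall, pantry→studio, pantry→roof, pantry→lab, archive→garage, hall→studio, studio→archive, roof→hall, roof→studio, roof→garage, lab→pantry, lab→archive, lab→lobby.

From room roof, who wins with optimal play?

A0 = {garage, lobby}
A1: add {archive, roof} — archive (Alice) has archive→garage; roof (Alice) has roof→garage.
roof ∈ A1, so Alice can force the target.

Alice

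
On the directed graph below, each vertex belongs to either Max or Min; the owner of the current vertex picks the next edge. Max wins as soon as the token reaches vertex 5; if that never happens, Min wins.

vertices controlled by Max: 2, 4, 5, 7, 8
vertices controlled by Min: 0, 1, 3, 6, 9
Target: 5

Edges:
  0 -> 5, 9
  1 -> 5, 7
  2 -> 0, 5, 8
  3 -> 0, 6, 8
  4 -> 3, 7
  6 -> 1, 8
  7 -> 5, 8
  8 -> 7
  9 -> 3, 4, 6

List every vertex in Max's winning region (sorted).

1, 2, 4, 5, 6, 7, 8

A0 = {5}
A1: add {2, 7} — 2 (Max) has 2→5; 7 (Max) has 7→5.
A2: add {1, 4, 8} — 1 (Min): all of {5, 7} already in; 4 (Max) has 4→7; 8 (Max) has 8→7.
A3: add {6} — 6 (Min): all of {1, 8} already in.
A4 = A3; e.g. 0 (Min) can still go to 9. Fixed point.
Max's winning region = {1, 2, 4, 5, 6, 7, 8}.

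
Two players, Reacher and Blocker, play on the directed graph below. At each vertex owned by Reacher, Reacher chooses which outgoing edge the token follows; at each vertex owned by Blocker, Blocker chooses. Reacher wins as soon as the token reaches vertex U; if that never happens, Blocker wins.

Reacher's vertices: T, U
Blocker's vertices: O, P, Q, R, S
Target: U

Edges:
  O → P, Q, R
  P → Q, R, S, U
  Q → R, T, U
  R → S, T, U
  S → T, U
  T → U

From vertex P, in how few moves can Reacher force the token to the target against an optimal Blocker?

5

A0 = {U}
A1: add {T} — T (Reacher) has T→U.
A2: add {S} — S (Blocker): all of {T, U} already in.
A3: add {R} — R (Blocker): all of {S, T, U} already in.
A4: add {Q} — Q (Blocker): all of {R, T, U} already in.
A5: add {P} — P (Blocker): all of {Q, R, S, U} already in.
P enters the attractor at level 5, so Reacher can force the target in 5 moves from there.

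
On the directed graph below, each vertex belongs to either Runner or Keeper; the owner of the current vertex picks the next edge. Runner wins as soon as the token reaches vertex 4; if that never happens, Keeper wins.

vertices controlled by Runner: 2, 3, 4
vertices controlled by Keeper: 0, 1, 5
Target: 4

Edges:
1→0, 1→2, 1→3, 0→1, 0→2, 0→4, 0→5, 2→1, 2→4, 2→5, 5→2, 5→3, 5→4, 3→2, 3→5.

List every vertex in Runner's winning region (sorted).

2, 3, 4, 5

A0 = {4}
A1: add {2} — 2 (Runner) has 2→4.
A2: add {3} — 3 (Runner) has 3→2.
A3: add {5} — 5 (Keeper): all of {2, 3, 4} already in.
A4 = A3; e.g. 0 (Keeper) can still go to 1. Fixed point.
Runner's winning region = {2, 3, 4, 5}.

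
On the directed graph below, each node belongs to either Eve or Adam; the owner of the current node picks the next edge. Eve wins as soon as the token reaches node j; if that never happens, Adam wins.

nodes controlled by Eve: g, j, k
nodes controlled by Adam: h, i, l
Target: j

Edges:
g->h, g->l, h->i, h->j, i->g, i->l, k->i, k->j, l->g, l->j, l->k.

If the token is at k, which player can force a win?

Eve

A0 = {j}
A1: add {k} — k (Eve) has k→j.
A2 = A1; e.g. g (Eve) has no edge into A1. Fixed point.
k ∈ A1, so Eve can force the target.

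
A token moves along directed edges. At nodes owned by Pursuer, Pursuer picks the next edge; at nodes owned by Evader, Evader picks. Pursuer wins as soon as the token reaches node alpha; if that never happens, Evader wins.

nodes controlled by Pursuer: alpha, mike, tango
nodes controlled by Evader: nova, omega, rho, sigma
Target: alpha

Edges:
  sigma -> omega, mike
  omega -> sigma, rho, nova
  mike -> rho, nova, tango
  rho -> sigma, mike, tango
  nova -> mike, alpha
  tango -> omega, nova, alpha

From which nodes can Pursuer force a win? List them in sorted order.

alpha, mike, nova, tango

A0 = {alpha}
A1: add {tango} — tango (Pursuer) has tango→alpha.
A2: add {mike} — mike (Pursuer) has mike→tango.
A3: add {nova} — nova (Evader): all of {mike, alpha} already in.
A4 = A3; e.g. sigma (Evader) can still go to omega. Fixed point.
Pursuer's winning region = {alpha, mike, nova, tango}.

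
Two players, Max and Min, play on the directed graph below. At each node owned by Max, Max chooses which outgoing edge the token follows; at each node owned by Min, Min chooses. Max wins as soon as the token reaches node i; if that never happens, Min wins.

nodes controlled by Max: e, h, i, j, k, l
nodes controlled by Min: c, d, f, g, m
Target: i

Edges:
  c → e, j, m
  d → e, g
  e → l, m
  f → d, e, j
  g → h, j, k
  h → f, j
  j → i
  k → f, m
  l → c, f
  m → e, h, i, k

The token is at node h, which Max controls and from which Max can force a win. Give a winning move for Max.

j

A0 = {i}
A1: add {j} — j (Max) has j→i.
A2: add {h} — h (Max) has h→j.
A3 = A2; e.g. c (Min) can still go to e. Fixed point.
From h, successor j is in the attractor (rank 1); the other successor f is not.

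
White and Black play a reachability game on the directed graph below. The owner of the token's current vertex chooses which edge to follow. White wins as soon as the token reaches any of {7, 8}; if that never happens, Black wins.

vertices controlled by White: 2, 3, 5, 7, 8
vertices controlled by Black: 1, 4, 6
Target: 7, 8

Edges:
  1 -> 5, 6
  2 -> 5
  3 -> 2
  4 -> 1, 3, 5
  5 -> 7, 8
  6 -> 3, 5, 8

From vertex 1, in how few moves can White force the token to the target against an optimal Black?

A0 = {7, 8}
A1: add {5} — 5 (White) has 5→7.
A2: add {2} — 2 (White) has 2→5.
A3: add {3} — 3 (White) has 3→2.
A4: add {6} — 6 (Black): all of {3, 5, 8} already in.
A5: add {1} — 1 (Black): all of {5, 6} already in.
1 enters the attractor at level 5, so White can force the target in 5 moves from there.

5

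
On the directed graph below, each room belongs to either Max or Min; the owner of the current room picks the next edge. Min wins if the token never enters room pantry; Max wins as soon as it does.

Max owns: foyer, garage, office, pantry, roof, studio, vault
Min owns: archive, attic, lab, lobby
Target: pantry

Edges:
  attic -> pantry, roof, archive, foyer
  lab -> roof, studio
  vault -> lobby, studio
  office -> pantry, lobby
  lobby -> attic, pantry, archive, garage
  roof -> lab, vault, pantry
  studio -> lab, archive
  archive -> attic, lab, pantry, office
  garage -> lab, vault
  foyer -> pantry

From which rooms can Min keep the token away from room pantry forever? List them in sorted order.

archive, attic, garage, lab, lobby, studio, vault

A0 = {pantry}
A1: add {foyer, office, roof} — office (Max) has office→pantry; roof (Max) has roof→pantry; foyer (Max) has foyer→pantry.
A2 = A1; e.g. attic (Min) can still go to archive. Fixed point.
Max's attractor = {foyer, office, pantry, roof}; Min avoids the target exactly from the complement.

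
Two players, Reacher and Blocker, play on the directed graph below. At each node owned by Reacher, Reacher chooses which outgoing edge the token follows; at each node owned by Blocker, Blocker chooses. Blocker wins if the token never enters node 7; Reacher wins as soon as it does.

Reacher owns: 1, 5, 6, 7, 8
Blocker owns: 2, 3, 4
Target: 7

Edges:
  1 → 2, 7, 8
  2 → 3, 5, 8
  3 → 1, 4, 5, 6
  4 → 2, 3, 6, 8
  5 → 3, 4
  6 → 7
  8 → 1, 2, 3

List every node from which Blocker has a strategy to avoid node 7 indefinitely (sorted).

2, 3, 4, 5

A0 = {7}
A1: add {1, 6} — 1 (Reacher) has 1→7; 6 (Reacher) has 6→7.
A2: add {8} — 8 (Reacher) has 8→1.
A3 = A2; e.g. 2 (Blocker) can still go to 3. Fixed point.
Reacher's attractor = {1, 6, 7, 8}; Blocker avoids the target exactly from the complement.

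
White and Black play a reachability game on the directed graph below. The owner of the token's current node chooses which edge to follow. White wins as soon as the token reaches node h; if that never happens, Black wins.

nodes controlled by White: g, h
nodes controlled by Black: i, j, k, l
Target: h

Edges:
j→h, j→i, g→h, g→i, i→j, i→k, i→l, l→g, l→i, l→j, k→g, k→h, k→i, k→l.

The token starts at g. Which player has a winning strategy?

White

A0 = {h}
A1: add {g} — g (White) has g→h.
A2 = A1; e.g. i (Black) can still go to j. Fixed point.
g ∈ A1, so White can force the target.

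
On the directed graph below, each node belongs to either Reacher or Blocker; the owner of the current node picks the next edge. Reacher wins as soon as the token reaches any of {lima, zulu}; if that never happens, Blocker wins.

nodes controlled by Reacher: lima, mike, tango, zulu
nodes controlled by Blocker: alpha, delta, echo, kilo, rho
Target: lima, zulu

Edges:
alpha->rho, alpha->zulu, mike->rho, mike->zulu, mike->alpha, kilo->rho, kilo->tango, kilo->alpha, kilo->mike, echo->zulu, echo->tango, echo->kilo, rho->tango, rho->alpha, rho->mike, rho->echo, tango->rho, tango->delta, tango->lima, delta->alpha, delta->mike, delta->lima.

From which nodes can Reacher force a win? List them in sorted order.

A0 = {lima, zulu}
A1: add {mike, tango} — tango (Reacher) has tango→lima; mike (Reacher) has mike→zulu.
A2 = A1; e.g. rho (Blocker) can still go to alpha. Fixed point.
Reacher's winning region = {lima, mike, tango, zulu}.

lima, mike, tango, zulu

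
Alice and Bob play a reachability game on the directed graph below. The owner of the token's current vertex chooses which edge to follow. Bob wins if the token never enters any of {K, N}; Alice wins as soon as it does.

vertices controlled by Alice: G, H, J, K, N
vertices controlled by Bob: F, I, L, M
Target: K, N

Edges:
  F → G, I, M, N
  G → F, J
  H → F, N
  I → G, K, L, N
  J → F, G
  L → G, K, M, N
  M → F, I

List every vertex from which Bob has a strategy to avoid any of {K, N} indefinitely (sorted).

A0 = {K, N}
A1: add {H} — H (Alice) has H→N.
A2 = A1; e.g. F (Bob) can still go to G. Fixed point.
Alice's attractor = {H, K, N}; Bob avoids the target exactly from the complement.

F, G, I, J, L, M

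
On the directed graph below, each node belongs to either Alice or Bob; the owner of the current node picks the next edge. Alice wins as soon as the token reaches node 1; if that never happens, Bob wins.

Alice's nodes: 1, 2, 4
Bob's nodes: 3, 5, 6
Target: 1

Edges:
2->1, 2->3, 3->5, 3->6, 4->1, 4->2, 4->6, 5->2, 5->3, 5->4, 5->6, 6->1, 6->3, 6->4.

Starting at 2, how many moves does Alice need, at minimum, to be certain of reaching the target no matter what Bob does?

1

A0 = {1}
A1: add {2, 4} — 2 (Alice) has 2→1; 4 (Alice) has 4→1.
A2 = A1; e.g. 3 (Bob) can still go to 5. Fixed point.
2 enters the attractor at level 1, so Alice can force the target in 1 move from there.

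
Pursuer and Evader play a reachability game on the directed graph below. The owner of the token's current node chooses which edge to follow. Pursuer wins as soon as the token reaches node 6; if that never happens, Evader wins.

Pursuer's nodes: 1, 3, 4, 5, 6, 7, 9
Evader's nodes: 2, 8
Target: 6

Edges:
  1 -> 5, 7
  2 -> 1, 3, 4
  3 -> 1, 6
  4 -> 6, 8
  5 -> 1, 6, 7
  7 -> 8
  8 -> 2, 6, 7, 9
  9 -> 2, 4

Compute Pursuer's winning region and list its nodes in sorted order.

A0 = {6}
A1: add {3, 4, 5} — 3 (Pursuer) has 3→6; 4 (Pursuer) has 4→6; 5 (Pursuer) has 5→6.
A2: add {1, 9} — 1 (Pursuer) has 1→5; 9 (Pursuer) has 9→4.
A3: add {2} — 2 (Evader): all of {1, 3, 4} already in.
A4 = A3; e.g. 7 (Pursuer) has no edge into A3. Fixed point.
Pursuer's winning region = {1, 2, 3, 4, 5, 6, 9}.

1, 2, 3, 4, 5, 6, 9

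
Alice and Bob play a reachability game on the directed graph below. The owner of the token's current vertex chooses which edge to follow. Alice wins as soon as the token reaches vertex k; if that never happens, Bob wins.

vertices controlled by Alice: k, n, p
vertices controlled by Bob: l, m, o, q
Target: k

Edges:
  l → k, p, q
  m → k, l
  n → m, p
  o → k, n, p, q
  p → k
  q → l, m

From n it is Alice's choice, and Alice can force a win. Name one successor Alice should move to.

A0 = {k}
A1: add {p} — p (Alice) has p→k.
A2: add {n} — n (Alice) has n→p.
A3 = A2; e.g. l (Bob) can still go to q. Fixed point.
From n, successor p is in the attractor (rank 1); the other successor m is not.

p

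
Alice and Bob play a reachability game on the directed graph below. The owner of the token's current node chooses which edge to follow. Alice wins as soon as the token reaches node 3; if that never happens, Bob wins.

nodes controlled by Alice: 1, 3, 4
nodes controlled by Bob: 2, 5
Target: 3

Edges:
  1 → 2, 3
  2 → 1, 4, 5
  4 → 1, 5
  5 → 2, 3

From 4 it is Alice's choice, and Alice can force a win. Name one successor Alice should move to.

1

A0 = {3}
A1: add {1} — 1 (Alice) has 1→3.
A2: add {4} — 4 (Alice) has 4→1.
A3 = A2; e.g. 2 (Bob) can still go to 5. Fixed point.
From 4, successor 1 is in the attractor (rank 1); the other successor 5 is not.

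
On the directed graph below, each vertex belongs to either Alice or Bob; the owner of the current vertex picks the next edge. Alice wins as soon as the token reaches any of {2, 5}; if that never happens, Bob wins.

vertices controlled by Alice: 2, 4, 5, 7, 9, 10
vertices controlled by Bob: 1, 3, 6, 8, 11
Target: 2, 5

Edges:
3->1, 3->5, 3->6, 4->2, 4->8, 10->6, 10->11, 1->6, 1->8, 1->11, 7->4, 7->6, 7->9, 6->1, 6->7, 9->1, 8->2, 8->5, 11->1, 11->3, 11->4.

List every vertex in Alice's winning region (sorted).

A0 = {2, 5}
A1: add {4, 8} — 4 (Alice) has 4→2; 8 (Bob): all of {2, 5} already in.
A2: add {7} — 7 (Alice) has 7→4.
A3 = A2; e.g. 1 (Bob) can still go to 6. Fixed point.
Alice's winning region = {2, 4, 5, 7, 8}.

2, 4, 5, 7, 8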